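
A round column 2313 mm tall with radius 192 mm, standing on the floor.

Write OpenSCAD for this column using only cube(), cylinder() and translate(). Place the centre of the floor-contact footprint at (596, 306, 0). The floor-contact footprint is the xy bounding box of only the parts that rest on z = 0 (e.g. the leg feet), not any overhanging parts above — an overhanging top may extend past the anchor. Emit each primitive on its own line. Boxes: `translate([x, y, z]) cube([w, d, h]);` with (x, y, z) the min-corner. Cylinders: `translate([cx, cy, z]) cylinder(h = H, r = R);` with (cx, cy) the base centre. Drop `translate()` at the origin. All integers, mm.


translate([596, 306, 0]) cylinder(h = 2313, r = 192);


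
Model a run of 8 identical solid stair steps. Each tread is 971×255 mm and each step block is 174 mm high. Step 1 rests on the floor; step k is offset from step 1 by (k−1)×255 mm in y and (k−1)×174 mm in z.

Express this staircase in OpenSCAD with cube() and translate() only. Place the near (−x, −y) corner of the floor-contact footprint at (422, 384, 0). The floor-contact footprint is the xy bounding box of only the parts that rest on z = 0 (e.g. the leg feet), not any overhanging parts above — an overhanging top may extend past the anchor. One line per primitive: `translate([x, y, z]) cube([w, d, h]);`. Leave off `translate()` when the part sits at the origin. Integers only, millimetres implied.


translate([422, 384, 0]) cube([971, 255, 174]);
translate([422, 639, 174]) cube([971, 255, 174]);
translate([422, 894, 348]) cube([971, 255, 174]);
translate([422, 1149, 522]) cube([971, 255, 174]);
translate([422, 1404, 696]) cube([971, 255, 174]);
translate([422, 1659, 870]) cube([971, 255, 174]);
translate([422, 1914, 1044]) cube([971, 255, 174]);
translate([422, 2169, 1218]) cube([971, 255, 174]);


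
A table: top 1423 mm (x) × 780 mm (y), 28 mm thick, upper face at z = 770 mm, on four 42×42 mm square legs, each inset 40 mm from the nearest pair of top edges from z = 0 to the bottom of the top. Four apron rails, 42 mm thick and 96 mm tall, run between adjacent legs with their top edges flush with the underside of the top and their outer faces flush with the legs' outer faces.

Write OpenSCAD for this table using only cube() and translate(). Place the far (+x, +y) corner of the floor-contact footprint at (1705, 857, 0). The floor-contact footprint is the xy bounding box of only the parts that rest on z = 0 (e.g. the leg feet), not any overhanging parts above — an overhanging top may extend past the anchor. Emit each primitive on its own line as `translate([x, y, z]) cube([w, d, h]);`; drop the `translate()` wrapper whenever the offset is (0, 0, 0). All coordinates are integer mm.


translate([322, 117, 742]) cube([1423, 780, 28]);
translate([362, 157, 0]) cube([42, 42, 742]);
translate([1663, 157, 0]) cube([42, 42, 742]);
translate([362, 815, 0]) cube([42, 42, 742]);
translate([1663, 815, 0]) cube([42, 42, 742]);
translate([404, 157, 646]) cube([1259, 42, 96]);
translate([404, 815, 646]) cube([1259, 42, 96]);
translate([362, 199, 646]) cube([42, 616, 96]);
translate([1663, 199, 646]) cube([42, 616, 96]);


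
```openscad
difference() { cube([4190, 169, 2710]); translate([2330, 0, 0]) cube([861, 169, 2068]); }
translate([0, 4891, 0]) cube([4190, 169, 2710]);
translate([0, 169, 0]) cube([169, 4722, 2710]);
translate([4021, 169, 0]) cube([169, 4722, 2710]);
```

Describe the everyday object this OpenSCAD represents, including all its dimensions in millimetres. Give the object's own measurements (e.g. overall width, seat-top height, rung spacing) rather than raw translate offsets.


A single room: four walls, each 2710 mm tall and 169 mm thick, enclosing an outside footprint 4190×5060 mm (x × y), no floor or roof. The front and back walls (−y and +y sides) run the full x-width; the side walls fit between their inner faces. A door opening 861 mm wide and 2068 mm tall is cut through the front wall from the floor up, its −x edge 2330 mm from the wall's −x end.


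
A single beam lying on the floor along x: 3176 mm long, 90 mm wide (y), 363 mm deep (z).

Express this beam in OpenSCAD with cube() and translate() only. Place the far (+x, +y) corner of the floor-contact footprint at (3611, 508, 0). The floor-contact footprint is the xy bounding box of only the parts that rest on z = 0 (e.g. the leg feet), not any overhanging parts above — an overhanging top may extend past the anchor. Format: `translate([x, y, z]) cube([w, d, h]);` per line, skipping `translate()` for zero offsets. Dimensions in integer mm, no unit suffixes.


translate([435, 418, 0]) cube([3176, 90, 363]);


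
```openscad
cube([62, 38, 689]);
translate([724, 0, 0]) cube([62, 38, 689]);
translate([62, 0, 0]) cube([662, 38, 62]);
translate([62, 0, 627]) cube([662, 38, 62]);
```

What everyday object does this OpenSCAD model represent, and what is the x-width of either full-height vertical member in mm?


A picture frame. The border width is 62 mm.

Four thin pieces enclosing a rectangular opening — a picture frame. The two full-height stiles are 689 mm tall; the top rail sits at z = 627 and is 62 mm tall, so the border above the opening is 689 − 627 = 62 mm, matching the stile x-width.


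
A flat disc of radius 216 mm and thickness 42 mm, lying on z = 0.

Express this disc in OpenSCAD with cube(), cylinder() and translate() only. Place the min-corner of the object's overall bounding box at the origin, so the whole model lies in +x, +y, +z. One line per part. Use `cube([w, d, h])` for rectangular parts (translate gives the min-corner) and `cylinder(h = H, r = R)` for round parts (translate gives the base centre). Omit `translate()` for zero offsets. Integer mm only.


translate([216, 216, 0]) cylinder(h = 42, r = 216);


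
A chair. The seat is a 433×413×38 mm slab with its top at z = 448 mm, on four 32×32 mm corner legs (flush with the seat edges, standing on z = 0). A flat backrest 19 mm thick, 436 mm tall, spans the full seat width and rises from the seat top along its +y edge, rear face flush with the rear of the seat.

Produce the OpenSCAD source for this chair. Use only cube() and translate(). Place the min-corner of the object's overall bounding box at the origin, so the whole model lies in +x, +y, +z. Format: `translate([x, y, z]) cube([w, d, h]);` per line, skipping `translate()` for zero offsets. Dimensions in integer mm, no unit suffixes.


translate([0, 0, 410]) cube([433, 413, 38]);
cube([32, 32, 410]);
translate([401, 0, 0]) cube([32, 32, 410]);
translate([0, 381, 0]) cube([32, 32, 410]);
translate([401, 381, 0]) cube([32, 32, 410]);
translate([0, 394, 448]) cube([433, 19, 436]);


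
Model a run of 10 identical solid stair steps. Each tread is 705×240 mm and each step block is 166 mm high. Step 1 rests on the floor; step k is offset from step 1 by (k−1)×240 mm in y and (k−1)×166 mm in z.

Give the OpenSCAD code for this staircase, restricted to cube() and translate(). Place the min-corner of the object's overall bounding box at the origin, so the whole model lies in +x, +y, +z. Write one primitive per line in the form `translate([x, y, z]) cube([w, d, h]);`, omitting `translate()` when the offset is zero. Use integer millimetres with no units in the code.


cube([705, 240, 166]);
translate([0, 240, 166]) cube([705, 240, 166]);
translate([0, 480, 332]) cube([705, 240, 166]);
translate([0, 720, 498]) cube([705, 240, 166]);
translate([0, 960, 664]) cube([705, 240, 166]);
translate([0, 1200, 830]) cube([705, 240, 166]);
translate([0, 1440, 996]) cube([705, 240, 166]);
translate([0, 1680, 1162]) cube([705, 240, 166]);
translate([0, 1920, 1328]) cube([705, 240, 166]);
translate([0, 2160, 1494]) cube([705, 240, 166]);


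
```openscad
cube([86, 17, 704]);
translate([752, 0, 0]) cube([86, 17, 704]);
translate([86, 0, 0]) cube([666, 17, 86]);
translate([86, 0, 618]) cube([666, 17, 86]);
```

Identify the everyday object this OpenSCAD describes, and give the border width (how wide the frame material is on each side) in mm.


A picture frame. The border width is 86 mm.

Four thin pieces enclosing a rectangular opening — a picture frame. The two full-height stiles are 704 mm tall; the top rail sits at z = 618 and is 86 mm tall, so the border above the opening is 704 − 618 = 86 mm, matching the stile x-width.


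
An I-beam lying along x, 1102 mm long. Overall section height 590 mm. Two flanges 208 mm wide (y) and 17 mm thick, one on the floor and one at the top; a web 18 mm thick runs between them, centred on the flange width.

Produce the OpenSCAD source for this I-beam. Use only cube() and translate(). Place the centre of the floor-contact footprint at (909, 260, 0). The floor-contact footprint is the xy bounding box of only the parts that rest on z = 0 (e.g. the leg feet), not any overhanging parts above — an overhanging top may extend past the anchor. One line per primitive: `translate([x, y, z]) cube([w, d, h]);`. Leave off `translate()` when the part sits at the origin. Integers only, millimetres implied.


translate([358, 156, 0]) cube([1102, 208, 17]);
translate([358, 251, 17]) cube([1102, 18, 556]);
translate([358, 156, 573]) cube([1102, 208, 17]);


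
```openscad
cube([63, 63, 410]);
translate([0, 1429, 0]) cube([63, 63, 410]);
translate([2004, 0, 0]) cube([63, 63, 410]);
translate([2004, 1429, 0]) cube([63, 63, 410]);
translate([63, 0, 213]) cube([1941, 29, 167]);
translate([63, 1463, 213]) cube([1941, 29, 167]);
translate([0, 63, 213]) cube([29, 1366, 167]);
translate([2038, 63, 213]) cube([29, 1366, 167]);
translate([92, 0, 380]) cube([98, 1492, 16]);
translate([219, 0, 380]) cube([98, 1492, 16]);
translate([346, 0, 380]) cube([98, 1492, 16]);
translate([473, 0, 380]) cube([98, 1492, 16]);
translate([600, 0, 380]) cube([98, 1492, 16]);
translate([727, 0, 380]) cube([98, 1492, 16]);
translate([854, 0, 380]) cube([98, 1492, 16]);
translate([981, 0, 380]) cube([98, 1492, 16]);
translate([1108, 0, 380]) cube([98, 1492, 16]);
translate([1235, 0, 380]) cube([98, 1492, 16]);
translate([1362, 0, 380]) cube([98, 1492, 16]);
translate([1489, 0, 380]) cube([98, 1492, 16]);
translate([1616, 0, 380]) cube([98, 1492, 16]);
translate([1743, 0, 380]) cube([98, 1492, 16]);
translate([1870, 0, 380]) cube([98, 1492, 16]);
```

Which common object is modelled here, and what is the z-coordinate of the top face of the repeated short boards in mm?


A bed frame. The slat-top height is 396 mm.

Four posts, four rails, and a row of slats — a bed frame. Slats sit on the rails at z = 213 + 167 = 380; with slat thickness 16, the top is 396 mm.


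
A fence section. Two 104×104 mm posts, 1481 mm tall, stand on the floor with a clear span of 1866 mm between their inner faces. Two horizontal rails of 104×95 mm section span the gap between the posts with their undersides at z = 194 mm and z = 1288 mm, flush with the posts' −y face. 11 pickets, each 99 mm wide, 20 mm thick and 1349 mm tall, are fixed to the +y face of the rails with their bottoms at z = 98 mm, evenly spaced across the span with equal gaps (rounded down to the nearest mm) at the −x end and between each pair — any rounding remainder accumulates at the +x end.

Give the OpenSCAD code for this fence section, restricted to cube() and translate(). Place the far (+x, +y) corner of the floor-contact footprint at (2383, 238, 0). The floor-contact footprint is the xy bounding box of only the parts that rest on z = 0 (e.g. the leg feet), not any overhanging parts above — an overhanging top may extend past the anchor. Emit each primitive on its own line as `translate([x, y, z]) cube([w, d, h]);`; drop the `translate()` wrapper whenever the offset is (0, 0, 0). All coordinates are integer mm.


translate([309, 134, 0]) cube([104, 104, 1481]);
translate([2279, 134, 0]) cube([104, 104, 1481]);
translate([413, 134, 194]) cube([1866, 104, 95]);
translate([413, 134, 1288]) cube([1866, 104, 95]);
translate([477, 238, 98]) cube([99, 20, 1349]);
translate([640, 238, 98]) cube([99, 20, 1349]);
translate([803, 238, 98]) cube([99, 20, 1349]);
translate([966, 238, 98]) cube([99, 20, 1349]);
translate([1129, 238, 98]) cube([99, 20, 1349]);
translate([1292, 238, 98]) cube([99, 20, 1349]);
translate([1455, 238, 98]) cube([99, 20, 1349]);
translate([1618, 238, 98]) cube([99, 20, 1349]);
translate([1781, 238, 98]) cube([99, 20, 1349]);
translate([1944, 238, 98]) cube([99, 20, 1349]);
translate([2107, 238, 98]) cube([99, 20, 1349]);


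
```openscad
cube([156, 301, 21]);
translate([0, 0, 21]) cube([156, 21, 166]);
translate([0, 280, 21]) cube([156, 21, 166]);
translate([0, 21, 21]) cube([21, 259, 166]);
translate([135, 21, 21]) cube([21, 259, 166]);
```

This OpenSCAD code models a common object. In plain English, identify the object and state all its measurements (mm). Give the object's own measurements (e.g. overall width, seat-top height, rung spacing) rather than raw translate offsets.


An open-topped rectangular box: outside dimensions 156×301×187 mm, with a uniform wall and base thickness of 21 mm. The base is a full 156×301 slab on the floor; four walls sit on top of the base. The front and back walls (the −y and +y sides) span the full width; the two side walls fit between them.


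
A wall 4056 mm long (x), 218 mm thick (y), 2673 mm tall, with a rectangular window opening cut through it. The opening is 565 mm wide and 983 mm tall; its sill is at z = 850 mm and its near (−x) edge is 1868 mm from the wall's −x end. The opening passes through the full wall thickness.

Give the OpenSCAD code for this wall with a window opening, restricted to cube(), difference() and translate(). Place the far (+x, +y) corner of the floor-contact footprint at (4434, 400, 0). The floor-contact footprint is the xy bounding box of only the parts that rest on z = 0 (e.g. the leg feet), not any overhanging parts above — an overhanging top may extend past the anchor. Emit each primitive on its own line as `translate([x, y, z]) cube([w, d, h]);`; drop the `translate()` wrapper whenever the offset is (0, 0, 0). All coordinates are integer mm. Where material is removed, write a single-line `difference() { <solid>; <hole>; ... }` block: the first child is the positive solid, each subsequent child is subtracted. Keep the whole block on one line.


difference() { translate([378, 182, 0]) cube([4056, 218, 2673]); translate([2246, 182, 850]) cube([565, 218, 983]); }


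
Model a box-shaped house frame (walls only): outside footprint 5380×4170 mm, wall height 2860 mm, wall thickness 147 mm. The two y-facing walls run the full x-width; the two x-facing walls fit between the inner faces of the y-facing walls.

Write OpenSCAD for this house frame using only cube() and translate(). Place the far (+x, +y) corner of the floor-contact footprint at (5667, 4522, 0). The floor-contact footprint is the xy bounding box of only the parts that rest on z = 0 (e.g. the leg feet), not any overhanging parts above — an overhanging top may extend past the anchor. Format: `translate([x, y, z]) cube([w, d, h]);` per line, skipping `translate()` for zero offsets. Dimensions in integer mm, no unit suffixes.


translate([287, 352, 0]) cube([5380, 147, 2860]);
translate([287, 4375, 0]) cube([5380, 147, 2860]);
translate([287, 499, 0]) cube([147, 3876, 2860]);
translate([5520, 499, 0]) cube([147, 3876, 2860]);


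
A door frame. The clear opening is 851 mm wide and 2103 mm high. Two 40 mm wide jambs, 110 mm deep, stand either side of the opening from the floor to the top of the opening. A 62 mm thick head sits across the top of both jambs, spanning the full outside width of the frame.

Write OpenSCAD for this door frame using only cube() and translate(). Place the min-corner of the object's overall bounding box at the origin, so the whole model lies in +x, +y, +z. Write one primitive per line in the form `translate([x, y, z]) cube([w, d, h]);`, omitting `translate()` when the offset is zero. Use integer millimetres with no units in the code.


cube([40, 110, 2103]);
translate([891, 0, 0]) cube([40, 110, 2103]);
translate([0, 0, 2103]) cube([931, 110, 62]);


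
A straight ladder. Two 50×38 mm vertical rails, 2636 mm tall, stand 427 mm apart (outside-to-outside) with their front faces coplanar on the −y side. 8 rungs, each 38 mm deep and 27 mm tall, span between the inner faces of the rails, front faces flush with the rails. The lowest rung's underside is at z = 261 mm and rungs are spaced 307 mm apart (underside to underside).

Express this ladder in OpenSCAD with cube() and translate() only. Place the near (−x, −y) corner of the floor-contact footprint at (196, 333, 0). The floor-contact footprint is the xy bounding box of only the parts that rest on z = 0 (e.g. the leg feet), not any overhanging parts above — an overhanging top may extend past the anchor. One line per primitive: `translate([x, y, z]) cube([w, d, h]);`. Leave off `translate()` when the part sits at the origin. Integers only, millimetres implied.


// rung span = 427 - 2*50 = 327
// rung[k] z = 261 + k*307
translate([196, 333, 0]) cube([50, 38, 2636]);
translate([573, 333, 0]) cube([50, 38, 2636]);
translate([246, 333, 261]) cube([327, 38, 27]);
translate([246, 333, 568]) cube([327, 38, 27]);
translate([246, 333, 875]) cube([327, 38, 27]);
translate([246, 333, 1182]) cube([327, 38, 27]);
translate([246, 333, 1489]) cube([327, 38, 27]);
translate([246, 333, 1796]) cube([327, 38, 27]);
translate([246, 333, 2103]) cube([327, 38, 27]);
translate([246, 333, 2410]) cube([327, 38, 27]);


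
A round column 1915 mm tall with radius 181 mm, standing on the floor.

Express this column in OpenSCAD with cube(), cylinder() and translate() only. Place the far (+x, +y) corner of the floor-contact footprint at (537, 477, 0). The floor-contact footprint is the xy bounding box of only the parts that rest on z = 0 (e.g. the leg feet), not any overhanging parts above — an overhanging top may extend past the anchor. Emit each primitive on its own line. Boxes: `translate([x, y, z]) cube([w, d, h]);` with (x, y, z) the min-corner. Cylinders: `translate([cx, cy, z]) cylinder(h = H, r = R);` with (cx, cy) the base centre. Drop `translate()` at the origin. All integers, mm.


translate([356, 296, 0]) cylinder(h = 1915, r = 181);


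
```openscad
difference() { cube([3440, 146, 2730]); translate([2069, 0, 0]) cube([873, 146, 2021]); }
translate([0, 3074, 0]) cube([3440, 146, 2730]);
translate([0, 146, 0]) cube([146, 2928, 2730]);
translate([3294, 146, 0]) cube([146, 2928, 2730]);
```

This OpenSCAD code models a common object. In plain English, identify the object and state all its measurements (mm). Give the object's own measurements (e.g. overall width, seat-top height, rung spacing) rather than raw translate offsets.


A single room: four walls, each 2730 mm tall and 146 mm thick, enclosing an outside footprint 3440×3220 mm (x × y), no floor or roof. The front and back walls (−y and +y sides) run the full x-width; the side walls fit between their inner faces. A door opening 873 mm wide and 2021 mm tall is cut through the front wall from the floor up, its −x edge 2069 mm from the wall's −x end.


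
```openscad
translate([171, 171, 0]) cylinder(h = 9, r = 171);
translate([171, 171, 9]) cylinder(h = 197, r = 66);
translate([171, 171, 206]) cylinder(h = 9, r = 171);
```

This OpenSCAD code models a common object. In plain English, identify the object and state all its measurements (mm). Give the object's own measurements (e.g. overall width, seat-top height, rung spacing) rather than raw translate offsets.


A spool: two coaxial disc flanges of radius 171 mm and thickness 9 mm, joined by a core cylinder of radius 66 mm and height 197 mm. The lower flange rests on z = 0 and the three cylinders share a vertical axis.


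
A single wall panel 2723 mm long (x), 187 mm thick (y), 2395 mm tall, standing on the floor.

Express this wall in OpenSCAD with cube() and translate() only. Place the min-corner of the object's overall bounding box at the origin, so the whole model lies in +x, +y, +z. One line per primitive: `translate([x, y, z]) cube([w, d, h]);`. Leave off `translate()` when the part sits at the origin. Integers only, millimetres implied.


cube([2723, 187, 2395]);


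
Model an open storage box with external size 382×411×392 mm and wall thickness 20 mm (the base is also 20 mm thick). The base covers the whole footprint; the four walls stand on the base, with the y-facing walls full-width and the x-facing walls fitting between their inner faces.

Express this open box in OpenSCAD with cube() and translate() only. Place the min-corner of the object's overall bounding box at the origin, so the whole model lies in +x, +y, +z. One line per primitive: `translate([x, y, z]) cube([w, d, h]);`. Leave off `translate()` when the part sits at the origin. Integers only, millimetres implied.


cube([382, 411, 20]);
translate([0, 0, 20]) cube([382, 20, 372]);
translate([0, 391, 20]) cube([382, 20, 372]);
translate([0, 20, 20]) cube([20, 371, 372]);
translate([362, 20, 20]) cube([20, 371, 372]);


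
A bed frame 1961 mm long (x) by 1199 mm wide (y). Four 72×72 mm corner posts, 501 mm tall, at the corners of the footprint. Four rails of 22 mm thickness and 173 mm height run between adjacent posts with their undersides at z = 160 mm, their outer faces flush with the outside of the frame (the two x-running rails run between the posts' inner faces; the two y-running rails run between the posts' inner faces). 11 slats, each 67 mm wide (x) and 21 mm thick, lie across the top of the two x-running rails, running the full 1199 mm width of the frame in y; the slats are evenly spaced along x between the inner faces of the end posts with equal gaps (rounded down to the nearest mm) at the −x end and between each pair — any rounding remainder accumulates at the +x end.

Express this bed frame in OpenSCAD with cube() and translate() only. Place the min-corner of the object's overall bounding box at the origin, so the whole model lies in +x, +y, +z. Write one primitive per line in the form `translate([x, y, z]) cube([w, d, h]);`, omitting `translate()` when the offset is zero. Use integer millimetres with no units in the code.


cube([72, 72, 501]);
translate([0, 1127, 0]) cube([72, 72, 501]);
translate([1889, 0, 0]) cube([72, 72, 501]);
translate([1889, 1127, 0]) cube([72, 72, 501]);
translate([72, 0, 160]) cube([1817, 22, 173]);
translate([72, 1177, 160]) cube([1817, 22, 173]);
translate([0, 72, 160]) cube([22, 1055, 173]);
translate([1939, 72, 160]) cube([22, 1055, 173]);
translate([162, 0, 333]) cube([67, 1199, 21]);
translate([319, 0, 333]) cube([67, 1199, 21]);
translate([476, 0, 333]) cube([67, 1199, 21]);
translate([633, 0, 333]) cube([67, 1199, 21]);
translate([790, 0, 333]) cube([67, 1199, 21]);
translate([947, 0, 333]) cube([67, 1199, 21]);
translate([1104, 0, 333]) cube([67, 1199, 21]);
translate([1261, 0, 333]) cube([67, 1199, 21]);
translate([1418, 0, 333]) cube([67, 1199, 21]);
translate([1575, 0, 333]) cube([67, 1199, 21]);
translate([1732, 0, 333]) cube([67, 1199, 21]);


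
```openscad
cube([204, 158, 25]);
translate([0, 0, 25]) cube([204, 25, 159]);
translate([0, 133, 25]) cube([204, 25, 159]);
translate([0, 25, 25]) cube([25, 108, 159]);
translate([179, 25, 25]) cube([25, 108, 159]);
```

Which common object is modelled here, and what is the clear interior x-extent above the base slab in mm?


An open box. The internal width is 154 mm.

A 204×158 base slab with four walls standing on it — an open box. The base is 204 mm wide and the walls are 25 mm thick, so the internal width is 204 − 2 × 25 = 154 mm.


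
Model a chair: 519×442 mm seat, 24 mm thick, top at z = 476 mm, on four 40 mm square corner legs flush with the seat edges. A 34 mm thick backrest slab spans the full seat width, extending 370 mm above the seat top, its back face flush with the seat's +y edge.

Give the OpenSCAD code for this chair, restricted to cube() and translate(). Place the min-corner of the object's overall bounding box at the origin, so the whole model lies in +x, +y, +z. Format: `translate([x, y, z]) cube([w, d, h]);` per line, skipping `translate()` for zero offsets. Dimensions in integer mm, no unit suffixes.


translate([0, 0, 452]) cube([519, 442, 24]);
cube([40, 40, 452]);
translate([479, 0, 0]) cube([40, 40, 452]);
translate([0, 402, 0]) cube([40, 40, 452]);
translate([479, 402, 0]) cube([40, 40, 452]);
translate([0, 408, 476]) cube([519, 34, 370]);


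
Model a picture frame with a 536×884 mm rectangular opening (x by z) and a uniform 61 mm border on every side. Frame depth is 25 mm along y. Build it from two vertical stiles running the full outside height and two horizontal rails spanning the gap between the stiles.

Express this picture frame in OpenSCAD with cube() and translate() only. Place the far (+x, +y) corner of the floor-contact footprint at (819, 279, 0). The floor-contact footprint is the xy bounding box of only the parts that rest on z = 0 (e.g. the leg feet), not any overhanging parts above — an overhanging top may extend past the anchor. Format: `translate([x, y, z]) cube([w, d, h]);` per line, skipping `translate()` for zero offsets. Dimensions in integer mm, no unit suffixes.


translate([161, 254, 0]) cube([61, 25, 1006]);
translate([758, 254, 0]) cube([61, 25, 1006]);
translate([222, 254, 0]) cube([536, 25, 61]);
translate([222, 254, 945]) cube([536, 25, 61]);


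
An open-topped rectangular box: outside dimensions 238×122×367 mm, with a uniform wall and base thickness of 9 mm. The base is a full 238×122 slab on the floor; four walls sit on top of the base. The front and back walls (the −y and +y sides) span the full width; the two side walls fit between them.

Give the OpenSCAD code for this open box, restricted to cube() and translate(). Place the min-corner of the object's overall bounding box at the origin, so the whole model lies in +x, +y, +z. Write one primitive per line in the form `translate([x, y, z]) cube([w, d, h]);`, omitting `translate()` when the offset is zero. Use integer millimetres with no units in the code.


cube([238, 122, 9]);
translate([0, 0, 9]) cube([238, 9, 358]);
translate([0, 113, 9]) cube([238, 9, 358]);
translate([0, 9, 9]) cube([9, 104, 358]);
translate([229, 9, 9]) cube([9, 104, 358]);


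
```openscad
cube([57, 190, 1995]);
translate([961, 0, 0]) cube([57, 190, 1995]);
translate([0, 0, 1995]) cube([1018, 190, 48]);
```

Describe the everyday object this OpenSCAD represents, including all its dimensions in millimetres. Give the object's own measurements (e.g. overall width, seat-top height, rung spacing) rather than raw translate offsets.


A door frame. The clear opening is 904 mm wide and 1995 mm high. Two 57 mm wide jambs, 190 mm deep, stand either side of the opening from the floor to the top of the opening. A 48 mm thick head sits across the top of both jambs, spanning the full outside width of the frame.


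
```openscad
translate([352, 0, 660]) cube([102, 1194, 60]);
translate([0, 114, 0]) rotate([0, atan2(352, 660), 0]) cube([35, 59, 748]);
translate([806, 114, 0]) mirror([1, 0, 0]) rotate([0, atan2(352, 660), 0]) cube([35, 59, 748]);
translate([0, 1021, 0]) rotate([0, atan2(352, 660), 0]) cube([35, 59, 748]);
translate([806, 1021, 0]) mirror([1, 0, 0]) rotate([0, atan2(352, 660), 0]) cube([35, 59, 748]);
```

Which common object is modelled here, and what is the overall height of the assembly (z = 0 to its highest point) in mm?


A sawhorse. The overall height is 720 mm.

A beam across two mirrored pairs of raked legs — a sawhorse. The beam's underside is at z = 660 (matching the legs' vertical rise in atan2(352, 660)) and the beam is 60 mm tall, so its top is at 660 + 60 = 720 mm. The raked legs top out at the beam's underside, so that is the highest point.


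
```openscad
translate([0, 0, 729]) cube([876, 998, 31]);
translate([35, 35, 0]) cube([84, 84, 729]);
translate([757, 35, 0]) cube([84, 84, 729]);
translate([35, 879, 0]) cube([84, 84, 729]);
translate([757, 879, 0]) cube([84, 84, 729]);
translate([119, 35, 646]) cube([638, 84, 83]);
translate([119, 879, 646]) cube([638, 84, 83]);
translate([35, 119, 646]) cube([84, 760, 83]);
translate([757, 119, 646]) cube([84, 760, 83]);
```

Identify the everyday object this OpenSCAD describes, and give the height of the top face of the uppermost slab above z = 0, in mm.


A table. The table height is 760 mm.

A 876×998×31 slab sits at z = 729 on four 84 mm square posts — a table. The top surface is at 729 + 31 = 760 mm.


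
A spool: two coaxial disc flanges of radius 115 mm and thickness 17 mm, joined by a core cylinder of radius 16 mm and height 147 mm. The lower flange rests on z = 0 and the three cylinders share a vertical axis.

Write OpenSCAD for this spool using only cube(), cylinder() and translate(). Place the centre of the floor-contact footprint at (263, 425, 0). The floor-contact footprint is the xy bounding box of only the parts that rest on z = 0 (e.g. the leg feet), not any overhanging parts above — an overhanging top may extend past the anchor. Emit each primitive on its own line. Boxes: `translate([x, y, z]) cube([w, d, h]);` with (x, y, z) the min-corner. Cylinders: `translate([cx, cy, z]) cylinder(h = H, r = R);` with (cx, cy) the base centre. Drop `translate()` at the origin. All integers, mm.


translate([263, 425, 0]) cylinder(h = 17, r = 115);
translate([263, 425, 17]) cylinder(h = 147, r = 16);
translate([263, 425, 164]) cylinder(h = 17, r = 115);


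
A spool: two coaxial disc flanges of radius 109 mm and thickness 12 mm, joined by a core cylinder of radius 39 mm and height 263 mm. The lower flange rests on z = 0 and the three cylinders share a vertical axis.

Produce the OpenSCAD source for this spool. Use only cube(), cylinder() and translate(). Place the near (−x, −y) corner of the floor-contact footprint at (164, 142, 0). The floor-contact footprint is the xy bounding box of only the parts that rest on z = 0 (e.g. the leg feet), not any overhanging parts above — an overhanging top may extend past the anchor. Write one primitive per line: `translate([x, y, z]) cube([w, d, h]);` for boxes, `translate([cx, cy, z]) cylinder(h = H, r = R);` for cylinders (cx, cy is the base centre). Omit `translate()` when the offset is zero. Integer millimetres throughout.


translate([273, 251, 0]) cylinder(h = 12, r = 109);
translate([273, 251, 12]) cylinder(h = 263, r = 39);
translate([273, 251, 275]) cylinder(h = 12, r = 109);


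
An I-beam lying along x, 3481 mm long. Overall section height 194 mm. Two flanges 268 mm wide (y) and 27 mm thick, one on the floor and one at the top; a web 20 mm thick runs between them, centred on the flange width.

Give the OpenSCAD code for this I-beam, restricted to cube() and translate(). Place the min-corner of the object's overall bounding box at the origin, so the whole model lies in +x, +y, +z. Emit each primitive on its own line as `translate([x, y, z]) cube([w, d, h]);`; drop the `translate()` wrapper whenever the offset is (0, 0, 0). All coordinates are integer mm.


cube([3481, 268, 27]);
translate([0, 124, 27]) cube([3481, 20, 140]);
translate([0, 0, 167]) cube([3481, 268, 27]);


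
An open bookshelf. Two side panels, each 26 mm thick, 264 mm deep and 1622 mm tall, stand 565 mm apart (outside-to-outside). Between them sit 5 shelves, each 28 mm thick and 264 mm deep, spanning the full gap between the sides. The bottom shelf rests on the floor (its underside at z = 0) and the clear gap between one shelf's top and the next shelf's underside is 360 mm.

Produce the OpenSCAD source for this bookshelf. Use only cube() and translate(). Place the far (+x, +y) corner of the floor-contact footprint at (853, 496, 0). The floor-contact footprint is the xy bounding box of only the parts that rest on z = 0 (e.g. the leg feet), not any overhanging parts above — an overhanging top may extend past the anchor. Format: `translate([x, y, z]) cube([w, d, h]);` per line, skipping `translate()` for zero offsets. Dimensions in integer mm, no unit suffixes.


translate([288, 232, 0]) cube([26, 264, 1622]);
translate([827, 232, 0]) cube([26, 264, 1622]);
translate([314, 232, 0]) cube([513, 264, 28]);
translate([314, 232, 388]) cube([513, 264, 28]);
translate([314, 232, 776]) cube([513, 264, 28]);
translate([314, 232, 1164]) cube([513, 264, 28]);
translate([314, 232, 1552]) cube([513, 264, 28]);


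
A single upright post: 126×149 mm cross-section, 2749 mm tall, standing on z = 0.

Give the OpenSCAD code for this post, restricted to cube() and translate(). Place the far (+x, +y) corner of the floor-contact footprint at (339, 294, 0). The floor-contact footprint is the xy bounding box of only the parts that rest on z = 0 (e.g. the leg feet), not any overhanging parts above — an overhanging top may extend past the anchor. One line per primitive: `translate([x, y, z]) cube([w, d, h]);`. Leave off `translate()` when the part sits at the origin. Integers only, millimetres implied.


translate([213, 145, 0]) cube([126, 149, 2749]);


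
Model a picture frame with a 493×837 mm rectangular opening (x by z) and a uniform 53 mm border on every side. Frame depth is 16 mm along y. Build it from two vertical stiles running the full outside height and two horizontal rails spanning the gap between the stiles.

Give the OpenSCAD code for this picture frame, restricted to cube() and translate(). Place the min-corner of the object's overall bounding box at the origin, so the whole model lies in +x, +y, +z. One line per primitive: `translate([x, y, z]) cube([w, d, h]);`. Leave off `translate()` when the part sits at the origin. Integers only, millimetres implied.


cube([53, 16, 943]);
translate([546, 0, 0]) cube([53, 16, 943]);
translate([53, 0, 0]) cube([493, 16, 53]);
translate([53, 0, 890]) cube([493, 16, 53]);


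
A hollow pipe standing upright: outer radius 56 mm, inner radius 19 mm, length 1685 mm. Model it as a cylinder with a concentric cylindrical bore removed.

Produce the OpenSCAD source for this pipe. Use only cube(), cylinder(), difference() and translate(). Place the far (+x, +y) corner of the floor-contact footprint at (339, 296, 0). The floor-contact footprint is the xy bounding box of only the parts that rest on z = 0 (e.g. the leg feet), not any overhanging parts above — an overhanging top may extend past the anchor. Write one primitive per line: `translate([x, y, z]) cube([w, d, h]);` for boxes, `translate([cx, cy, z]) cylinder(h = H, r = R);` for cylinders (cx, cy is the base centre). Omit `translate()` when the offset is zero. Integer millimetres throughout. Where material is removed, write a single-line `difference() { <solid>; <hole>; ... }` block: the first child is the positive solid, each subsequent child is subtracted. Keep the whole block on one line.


difference() { translate([283, 240, 0]) cylinder(h = 1685, r = 56); translate([283, 240, 0]) cylinder(h = 1685, r = 19); }


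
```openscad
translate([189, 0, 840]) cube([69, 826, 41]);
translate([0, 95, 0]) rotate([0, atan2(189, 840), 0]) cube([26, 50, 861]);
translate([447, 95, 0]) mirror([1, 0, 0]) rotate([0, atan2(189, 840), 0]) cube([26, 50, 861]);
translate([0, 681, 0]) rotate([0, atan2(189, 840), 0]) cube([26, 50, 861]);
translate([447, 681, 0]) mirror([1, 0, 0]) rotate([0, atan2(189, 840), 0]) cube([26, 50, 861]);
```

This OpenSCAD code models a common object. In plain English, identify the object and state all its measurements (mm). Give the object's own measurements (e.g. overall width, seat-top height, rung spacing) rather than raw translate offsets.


A sawhorse. A 69×826×41 mm beam (x, y, z) sits on two A-frame leg pairs. Each pair is two raked legs of 26×50 mm section (50 mm along y) splaying symmetrically in x. Each leg rises 840 mm vertically over 189 mm of horizontal reach and is 861 mm long along its own axis. Every leg's outer bottom edge rests on the floor and its outer top edge meets a bottom edge of the beam — the left legs (tilting toward +x) meet the beam's −x bottom edge, the right legs (their mirror images, tilting toward −x) meet its +x bottom edge — so the leg tops tuck under the beam, the beam's underside is 840 mm above the floor, and the feet are 447 mm apart outside-to-outside with the beam centred between them. The two leg pairs are set in 95 mm from either end of the beam.


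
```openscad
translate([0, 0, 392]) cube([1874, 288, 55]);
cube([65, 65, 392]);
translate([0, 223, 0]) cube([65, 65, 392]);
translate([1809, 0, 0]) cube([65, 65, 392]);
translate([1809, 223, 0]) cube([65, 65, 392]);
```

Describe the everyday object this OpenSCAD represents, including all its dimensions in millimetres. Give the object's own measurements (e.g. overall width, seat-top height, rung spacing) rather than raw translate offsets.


A long wooden bench with a 1874 mm (x) × 288 mm (y) seat, 55 mm thick, its top surface 447 mm above the floor. Four 65 mm square legs at the seat corners, flush with the edges, run from z = 0 to the seat underside.


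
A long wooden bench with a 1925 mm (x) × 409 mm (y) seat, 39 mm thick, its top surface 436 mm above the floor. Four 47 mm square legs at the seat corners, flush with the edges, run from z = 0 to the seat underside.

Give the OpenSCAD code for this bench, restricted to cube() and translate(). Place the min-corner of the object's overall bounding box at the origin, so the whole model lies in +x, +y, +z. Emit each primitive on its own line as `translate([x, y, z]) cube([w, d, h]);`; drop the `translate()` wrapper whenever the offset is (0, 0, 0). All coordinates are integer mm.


translate([0, 0, 397]) cube([1925, 409, 39]);
cube([47, 47, 397]);
translate([0, 362, 0]) cube([47, 47, 397]);
translate([1878, 0, 0]) cube([47, 47, 397]);
translate([1878, 362, 0]) cube([47, 47, 397]);


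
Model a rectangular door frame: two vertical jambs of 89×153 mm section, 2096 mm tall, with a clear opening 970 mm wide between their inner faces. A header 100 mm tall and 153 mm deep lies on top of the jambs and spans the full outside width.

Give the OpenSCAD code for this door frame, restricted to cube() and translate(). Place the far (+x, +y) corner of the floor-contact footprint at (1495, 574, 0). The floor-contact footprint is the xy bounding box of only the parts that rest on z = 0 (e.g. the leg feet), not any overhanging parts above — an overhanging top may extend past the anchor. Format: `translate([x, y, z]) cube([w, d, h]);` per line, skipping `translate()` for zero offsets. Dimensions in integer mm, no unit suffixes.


translate([347, 421, 0]) cube([89, 153, 2096]);
translate([1406, 421, 0]) cube([89, 153, 2096]);
translate([347, 421, 2096]) cube([1148, 153, 100]);


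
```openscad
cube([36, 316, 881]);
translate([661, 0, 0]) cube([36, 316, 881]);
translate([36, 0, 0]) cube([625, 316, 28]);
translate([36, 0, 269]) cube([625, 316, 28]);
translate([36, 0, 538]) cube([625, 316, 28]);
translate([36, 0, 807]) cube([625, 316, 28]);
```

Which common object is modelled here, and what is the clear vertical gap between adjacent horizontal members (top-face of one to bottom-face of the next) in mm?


A bookshelf. The clear shelf gap is 241 mm.

Two tall side panels with 4 horizontal boards between them — a bookshelf. The first two shelf undersides are at z = 0 and z = 269; with shelf thickness 28, the clear gap is 269 − 0 − 28 = 241 mm.


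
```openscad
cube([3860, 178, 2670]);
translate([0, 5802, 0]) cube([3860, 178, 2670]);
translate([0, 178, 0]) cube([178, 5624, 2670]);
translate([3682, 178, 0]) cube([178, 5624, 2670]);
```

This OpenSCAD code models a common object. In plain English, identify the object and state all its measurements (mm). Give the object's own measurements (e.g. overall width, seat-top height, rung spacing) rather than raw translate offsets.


The wall frame of a small rectangular building: four walls, each 2670 mm tall and 178 mm thick, enclosing a footprint 3860 mm (x) by 5980 mm (y) outside-to-outside, with no floor or roof. The front and back walls (the −y and +y sides) span the full width; the two side walls fit between them.


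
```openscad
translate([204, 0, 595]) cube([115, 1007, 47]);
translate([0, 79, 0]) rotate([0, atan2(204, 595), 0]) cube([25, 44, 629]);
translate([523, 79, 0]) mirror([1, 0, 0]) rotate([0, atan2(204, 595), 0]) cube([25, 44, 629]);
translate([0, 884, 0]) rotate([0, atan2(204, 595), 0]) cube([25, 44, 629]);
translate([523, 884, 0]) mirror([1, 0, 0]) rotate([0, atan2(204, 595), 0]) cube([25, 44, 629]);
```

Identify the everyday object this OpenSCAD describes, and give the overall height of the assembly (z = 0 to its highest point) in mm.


A sawhorse. The overall height is 642 mm.

A beam across two mirrored pairs of raked legs — a sawhorse. The beam's underside is at z = 595 (matching the legs' vertical rise in atan2(204, 595)) and the beam is 47 mm tall, so its top is at 595 + 47 = 642 mm. The raked legs top out at the beam's underside, so that is the highest point.
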